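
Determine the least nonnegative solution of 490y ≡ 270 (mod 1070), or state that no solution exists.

gcd(1070, 490) = 10.
10 divides 270, so solutions exist.
By Bézout, 490*(-24) + 1070*(11) = 10.
So 490*(-24) ≡ 10 (mod 1070); multiply by 27: y ≡ -648 (mod 107).
Smallest nonnegative: y = -648 mod 107 = 101.

101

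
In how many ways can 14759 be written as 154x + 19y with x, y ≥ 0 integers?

gcd(154, 19) = 1.
By Bézout, 154*(-9) + 19*(73) = 1.
One solution: (17, 639).
General: x = 17 + 19t, y = 639 - 154t.
x ≥ 0 ⇒ t ≥ 0; y ≥ 0 ⇒ t ≤ 4. So t ∈ [0, 4]: 5 solutions.

5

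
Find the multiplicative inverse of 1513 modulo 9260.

gcd(9260, 1513):
  9260 = 6*1513 + 182
  1513 = 8*182 + 57
  182 = 3*57 + 11
  57 = 5*11 + 2
  11 = 5*2 + 1
  2 = 2*1
so gcd(9260, 1513) = 1.
Back-substitute for Bézout coefficients:
  1 = 11 - 5*2
  ... = 1513*(-4223) + 9260*(690)
So 1513*-4223 ≡ 1 (mod 9260), and -4223 mod 9260 = 5037.

5037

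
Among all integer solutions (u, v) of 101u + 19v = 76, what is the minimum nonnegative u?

gcd(101, 19) = 1  (101 = 5×19 + 6, 19 = 3×6 + 1, 6 = 6×1).
1 divides 76, so solutions exist.
Back-substituting, 101×(-3) + 19×(16) = 1.
Scale by 76/1 = 76: (u₀, v₀) = (-228, 1216).
General solution: u = -228 + 19t, v = 1216 - 101t for integer t.
u ≥ 0: smallest is -228 mod 19 = 0 (at t = 12), with v = 4.

0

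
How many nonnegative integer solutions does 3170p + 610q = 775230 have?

4

gcd(3170, 610):
  3170 = 5·610 + 120
  610 = 5·120 + 10
  120 = 12·10
so gcd(3170, 610) = 10.
Back-substitute for Bézout coefficients:
  10 = 610 - 5·120
  ... = 3170·(-5) + 610·(26)
Scale by 77523: one solution is (-387615, 2015598). Reduce p mod 61: (40, 1063).
General: p = 40 + 61t, q = 1063 - 317t.
p ≥ 0 ⇒ t ≥ 0; q ≥ 0 ⇒ t ≤ 3. So t ∈ [0, 3]: 4 solutions.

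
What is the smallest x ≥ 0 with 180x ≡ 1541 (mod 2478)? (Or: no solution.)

gcd(2478, 180) = 6.
6 does not divide 1541, so the congruence has no solution.

no solution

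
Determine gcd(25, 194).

1

gcd(194, 25):
  194 = 7*25 + 19
  25 = 1*19 + 6
  19 = 3*6 + 1
  6 = 6*1
so gcd(194, 25) = 1.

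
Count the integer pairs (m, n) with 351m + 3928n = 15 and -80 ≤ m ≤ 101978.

26

gcd(3928, 351) = 1  (3928 = 11×351 + 67, 351 = 5×67 + 16, 67 = 4×16 + 3, 16 = 5×3 + 1, 3 = 3×1).
Back-substituting, 351×(1231) + 3928×(-110) = 1.
Scale by 15: particular solution (18465, -1650); reduce m mod 3928: (2753, -246).
General solution: m = 2753 + 3928t, n = -246 - 351t for integer t.
-80 ≤ 2753 + 3928t ≤ 101978 gives t ∈ [0, 25], which is 26 values.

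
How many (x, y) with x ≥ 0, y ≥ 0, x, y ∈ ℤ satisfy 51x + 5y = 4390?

gcd(51, 5) = 1  (51 = 10×5 + 1, 5 = 5×1).
Back-substituting, 51×(1) + 5×(-10) = 1.
Scale by 4390: one solution is (4390, -43900). Reduce x mod 5: (0, 878).
General: x = 0 + 5t, y = 878 - 51t.
x ≥ 0 ⇒ t ≥ 0; y ≥ 0 ⇒ t ≤ 17. So t ∈ [0, 17]: 18 solutions.

18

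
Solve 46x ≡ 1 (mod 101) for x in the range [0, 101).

11

gcd(101, 46):
  101 = 2·46 + 9
  46 = 5·9 + 1
  9 = 9·1
so gcd(101, 46) = 1.
Back-substitute for Bézout coefficients:
  1 = 46 - 5·9
  ... = 46·(11) + 101·(-5)
So 46·11 ≡ 1 (mod 101), and 11 mod 101 = 11.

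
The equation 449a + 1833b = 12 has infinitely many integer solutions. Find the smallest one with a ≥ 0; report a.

gcd(1833, 449):
  1833 = 4×449 + 37
  449 = 12×37 + 5
  37 = 7×5 + 2
  5 = 2×2 + 1
  2 = 2×1
so gcd(1833, 449) = 1.
1 divides 12, so solutions exist.
Back-substitute for Bézout coefficients:
  1 = 5 - 2×2
  ... = 449×(743) + 1833×(-182)
Scale by 12/1 = 12: (a₀, b₀) = (8916, -2184).
General solution: a = 8916 + 1833t, b = -2184 - 449t for integer t.
a ≥ 0: smallest is 8916 mod 1833 = 1584 (at t = -4), with b = -388.

1584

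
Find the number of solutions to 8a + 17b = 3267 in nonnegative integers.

24

gcd(17, 8) = 1.
By Bézout, 8·(-2) + 17·(1) = 1.
One solution: (11, 187).
General: a = 11 + 17t, b = 187 - 8t.
a ≥ 0 ⇒ t ≥ 0; b ≥ 0 ⇒ t ≤ 23. So t ∈ [0, 23]: 24 solutions.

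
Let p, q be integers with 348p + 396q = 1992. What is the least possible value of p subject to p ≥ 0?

gcd(396, 348):
  396 = 1*348 + 48
  348 = 7*48 + 12
  48 = 4*12
so gcd(396, 348) = 12.
12 divides 1992, so solutions exist.
Back-substitute for Bézout coefficients:
  12 = 348 - 7*48
  ... = 348*(8) + 396*(-7)
Scale by 1992/12 = 166: (p₀, q₀) = (1328, -1162).
General solution: p = 1328 + 33t, q = -1162 - 29t for integer t.
p ≥ 0: smallest is 1328 mod 33 = 8 (at t = -40), with q = -2.

8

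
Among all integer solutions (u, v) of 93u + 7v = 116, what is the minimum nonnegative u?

gcd(93, 7) = 1  (93 = 13·7 + 2, 7 = 3·2 + 1, 2 = 2·1).
1 divides 116, so solutions exist.
Back-substituting, 93·(-3) + 7·(40) = 1.
Scale by 116/1 = 116: (u₀, v₀) = (-348, 4640).
General solution: u = -348 + 7t, v = 4640 - 93t for integer t.
u ≥ 0: smallest is -348 mod 7 = 2 (at t = 50), with v = -10.

2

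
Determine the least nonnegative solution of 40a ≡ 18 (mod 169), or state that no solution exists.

gcd(169, 40):
  169 = 4·40 + 9
  40 = 4·9 + 4
  9 = 2·4 + 1
  4 = 4·1
so gcd(169, 40) = 1.
1 divides 18, so solutions exist.
Back-substitute for Bézout coefficients:
  1 = 9 - 2·4
  ... = 40·(-38) + 169·(9)
So 40·(-38) ≡ 1 (mod 169); multiply by 18: a ≡ -684 (mod 169).
Smallest nonnegative: a = -684 mod 169 = 161.

161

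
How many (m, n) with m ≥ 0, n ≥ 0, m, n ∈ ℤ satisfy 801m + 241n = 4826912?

25

gcd(801, 241) = 1.
By Bézout, 801·(34) + 241·(-113) = 1.
One solution: (33, 19919).
General: m = 33 + 241t, n = 19919 - 801t.
m ≥ 0 ⇒ t ≥ 0; n ≥ 0 ⇒ t ≤ 24. So t ∈ [0, 24]: 25 solutions.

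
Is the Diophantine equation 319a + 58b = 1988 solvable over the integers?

no

gcd(319, 58) = 29  (319 = 5·58 + 29, 58 = 2·29).
29 does not divide 1988 (remainder 16), so no integer solutions.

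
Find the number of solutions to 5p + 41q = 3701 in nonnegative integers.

18

gcd(41, 5):
  41 = 8·5 + 1
  5 = 5·1
so gcd(41, 5) = 1.
Back-substitute for Bézout coefficients:
  1 = 41 - 8·5
  ... = 5·(-8) + 41·(1)
Scale by 3701: one solution is (-29608, 3701). Reduce p mod 41: (35, 86).
General: p = 35 + 41t, q = 86 - 5t.
p ≥ 0 ⇒ t ≥ 0; q ≥ 0 ⇒ t ≤ 17. So t ∈ [0, 17]: 18 solutions.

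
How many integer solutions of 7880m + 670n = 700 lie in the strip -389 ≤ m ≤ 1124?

gcd(7880, 670):
  7880 = 11·670 + 510
  670 = 1·510 + 160
  510 = 3·160 + 30
  160 = 5·30 + 10
  30 = 3·10
so gcd(7880, 670) = 10.
Back-substitute for Bézout coefficients:
  10 = 160 - 5·30
  ... = 7880·(-21) + 670·(247)
Scale by 70: particular solution (-1470, 17290); reduce m mod 67: (4, -46).
General solution: m = 4 + 67t, n = -46 - 788t for integer t.
-389 ≤ 4 + 67t ≤ 1124 gives t ∈ [-5, 16], which is 22 values.

22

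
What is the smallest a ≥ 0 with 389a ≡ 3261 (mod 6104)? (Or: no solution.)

6081

gcd(6104, 389):
  6104 = 15*389 + 269
  389 = 1*269 + 120
  269 = 2*120 + 29
  120 = 4*29 + 4
  29 = 7*4 + 1
  4 = 4*1
so gcd(6104, 389) = 1.
1 divides 3261, so solutions exist.
Back-substitute for Bézout coefficients:
  1 = 29 - 7*4
  ... = 389*(-1475) + 6104*(94)
So 389*(-1475) ≡ 1 (mod 6104); multiply by 3261: a ≡ -4809975 (mod 6104).
Smallest nonnegative: a = -4809975 mod 6104 = 6081.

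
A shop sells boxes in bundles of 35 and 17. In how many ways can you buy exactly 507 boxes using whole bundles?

Need nonnegative integers with 35j + 17k = 507.
gcd(35, 17) = 1, and 35·(1) + 17·(-2) = 1.
So (j₀, k₀) = (507, -1014); general j = 507 + 17t, k = -1014 - 35t.
j ≥ 0 ⇒ t ≥ -29; k ≥ 0 ⇒ t ≤ -29. That's 1 value of t.

1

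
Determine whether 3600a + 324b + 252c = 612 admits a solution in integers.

yes

gcd(3600, 324) = 36.
gcd(36, 252) = 36.
36 divides 612, so integer solutions exist.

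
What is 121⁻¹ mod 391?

gcd(391, 121) = 1.
By Bézout, 121*(-42) + 391*(13) = 1.
So 121*-42 ≡ 1 (mod 391), and -42 mod 391 = 349.

349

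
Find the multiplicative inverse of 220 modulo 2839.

gcd(2839, 220) = 1.
By Bézout, 220×(271) + 2839×(-21) = 1.
So 220×271 ≡ 1 (mod 2839), and 271 mod 2839 = 271.

271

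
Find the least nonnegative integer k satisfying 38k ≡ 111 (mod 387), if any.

339

gcd(387, 38) = 1  (387 = 10×38 + 7, 38 = 5×7 + 3, 7 = 2×3 + 1, 3 = 3×1).
1 divides 111, so solutions exist.
Back-substituting, 38×(-112) + 387×(11) = 1.
So 38×(-112) ≡ 1 (mod 387); multiply by 111: k ≡ -12432 (mod 387).
Smallest nonnegative: k = -12432 mod 387 = 339.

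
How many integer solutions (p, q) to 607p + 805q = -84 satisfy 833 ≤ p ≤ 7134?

8

gcd(805, 607):
  805 = 1*607 + 198
  607 = 3*198 + 13
  198 = 15*13 + 3
  13 = 4*3 + 1
  3 = 3*1
so gcd(805, 607) = 1.
Back-substitute for Bézout coefficients:
  1 = 13 - 4*3
  ... = 607*(248) + 805*(-187)
Scale by -84: particular solution (-20832, 15708); reduce p mod 805: (98, -74).
General solution: p = 98 + 805t, q = -74 - 607t for integer t.
833 ≤ 98 + 805t ≤ 7134 gives t ∈ [1, 8], which is 8 values.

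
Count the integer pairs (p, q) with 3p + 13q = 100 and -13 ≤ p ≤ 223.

gcd(13, 3):
  13 = 4·3 + 1
  3 = 3·1
so gcd(13, 3) = 1.
Back-substitute for Bézout coefficients:
  1 = 13 - 4·3
  ... = 3·(-4) + 13·(1)
Scale by 100: particular solution (-400, 100); reduce p mod 13: (3, 7).
General solution: p = 3 + 13t, q = 7 - 3t for integer t.
-13 ≤ 3 + 13t ≤ 223 gives t ∈ [-1, 16], which is 18 values.

18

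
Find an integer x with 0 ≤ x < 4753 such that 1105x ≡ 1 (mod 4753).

gcd(4753, 1105):
  4753 = 4*1105 + 333
  1105 = 3*333 + 106
  333 = 3*106 + 15
  106 = 7*15 + 1
  15 = 15*1
so gcd(4753, 1105) = 1.
Back-substitute for Bézout coefficients:
  1 = 106 - 7*15
  ... = 1105*(314) + 4753*(-73)
So 1105*314 ≡ 1 (mod 4753), and 314 mod 4753 = 314.

314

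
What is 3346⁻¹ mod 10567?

7311

gcd(10567, 3346) = 1.
By Bézout, 3346·(-3256) + 10567·(1031) = 1.
So 3346·-3256 ≡ 1 (mod 10567), and -3256 mod 10567 = 7311.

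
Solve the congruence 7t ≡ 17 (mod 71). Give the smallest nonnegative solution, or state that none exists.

43

gcd(71, 7):
  71 = 10×7 + 1
  7 = 7×1
so gcd(71, 7) = 1.
1 divides 17, so solutions exist.
Back-substitute for Bézout coefficients:
  1 = 71 - 10×7
  ... = 7×(-10) + 71×(1)
So 7×(-10) ≡ 1 (mod 71); multiply by 17: t ≡ -170 (mod 71).
Smallest nonnegative: t = -170 mod 71 = 43.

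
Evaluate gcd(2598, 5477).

gcd(5477, 2598):
  5477 = 2×2598 + 281
  2598 = 9×281 + 69
  281 = 4×69 + 5
  69 = 13×5 + 4
  5 = 1×4 + 1
  4 = 4×1
so gcd(5477, 2598) = 1.

1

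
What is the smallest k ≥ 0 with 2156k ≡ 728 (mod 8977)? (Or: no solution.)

gcd(8977, 2156) = 1.
1 divides 728, so solutions exist.
By Bézout, 2156*(-1653) + 8977*(397) = 1.
So 2156*(-1653) ≡ 1 (mod 8977); multiply by 728: k ≡ -1203384 (mod 8977).
Smallest nonnegative: k = -1203384 mod 8977 = 8511.

8511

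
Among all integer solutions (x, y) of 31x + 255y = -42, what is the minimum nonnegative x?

gcd(255, 31):
  255 = 8·31 + 7
  31 = 4·7 + 3
  7 = 2·3 + 1
  3 = 3·1
so gcd(255, 31) = 1.
1 divides -42, so solutions exist.
Back-substitute for Bézout coefficients:
  1 = 7 - 2·3
  ... = 31·(-74) + 255·(9)
Scale by -42/1 = -42: (x₀, y₀) = (3108, -378).
General solution: x = 3108 + 255t, y = -378 - 31t for integer t.
x ≥ 0: smallest is 3108 mod 255 = 48 (at t = -12), with y = -6.

48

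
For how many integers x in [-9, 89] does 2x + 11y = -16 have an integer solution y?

gcd(11, 2) = 1  (11 = 5·2 + 1, 2 = 2·1).
Back-substituting, 2·(-5) + 11·(1) = 1.
Scale by -16: particular solution (80, -16); reduce x mod 11: (3, -2).
General solution: x = 3 + 11t, y = -2 - 2t for integer t.
-9 ≤ 3 + 11t ≤ 89 gives t ∈ [-1, 7], which is 9 values.

9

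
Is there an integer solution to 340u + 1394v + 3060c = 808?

no

gcd(1394, 340) = 34  (1394 = 4×340 + 34, 340 = 10×34).
gcd(34, 3060) = 34.
34 does not divide 808 (remainder 26), so no integer solutions.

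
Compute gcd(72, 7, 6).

1

gcd(72, 7) = 1  (72 = 10×7 + 2, 7 = 3×2 + 1, 2 = 2×1).
gcd(1, 6) = 1.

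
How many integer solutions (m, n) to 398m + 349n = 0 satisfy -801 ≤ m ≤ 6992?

23

gcd(398, 349) = 1.
By Bézout, 398*(57) + 349*(-65) = 1.
Particular solution: (0, 0).
General solution: m = 0 + 349t, n = 0 - 398t for integer t.
-801 ≤ 0 + 349t ≤ 6992 gives t ∈ [-2, 20], which is 23 values.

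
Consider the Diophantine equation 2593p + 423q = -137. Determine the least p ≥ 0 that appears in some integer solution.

gcd(2593, 423) = 1  (2593 = 6×423 + 55, 423 = 7×55 + 38, 55 = 1×38 + 17, 38 = 2×17 + 4, 17 = 4×4 + 1, 4 = 4×1).
1 divides -137, so solutions exist.
Back-substituting, 2593×(100) + 423×(-613) = 1.
Scale by -137/1 = -137: (p₀, q₀) = (-13700, 83981).
General solution: p = -13700 + 423t, q = 83981 - 2593t for integer t.
p ≥ 0: smallest is -13700 mod 423 = 259 (at t = 33), with q = -1588.

259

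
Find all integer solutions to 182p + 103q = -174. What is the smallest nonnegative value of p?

33

gcd(182, 103) = 1  (182 = 1*103 + 79, 103 = 1*79 + 24, 79 = 3*24 + 7, 24 = 3*7 + 3, 7 = 2*3 + 1, 3 = 3*1).
1 divides -174, so solutions exist.
Back-substituting, 182*(30) + 103*(-53) = 1.
Scale by -174/1 = -174: (p₀, q₀) = (-5220, 9222).
General solution: p = -5220 + 103t, q = 9222 - 182t for integer t.
p ≥ 0: smallest is -5220 mod 103 = 33 (at t = 51), with q = -60.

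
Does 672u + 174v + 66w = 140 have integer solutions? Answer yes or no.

gcd(672, 174) = 6  (672 = 3*174 + 150, 174 = 1*150 + 24, 150 = 6*24 + 6, 24 = 4*6).
gcd(6, 66) = 6.
6 does not divide 140 (remainder 2), so no integer solutions.

no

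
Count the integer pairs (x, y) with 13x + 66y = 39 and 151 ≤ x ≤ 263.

1

gcd(66, 13) = 1  (66 = 5×13 + 1, 13 = 13×1).
Back-substituting, 13×(-5) + 66×(1) = 1.
Scale by 39: particular solution (-195, 39); reduce x mod 66: (3, 0).
General solution: x = 3 + 66t, y = 0 - 13t for integer t.
151 ≤ 3 + 66t ≤ 263 gives t ∈ [3, 3], which is 1 value.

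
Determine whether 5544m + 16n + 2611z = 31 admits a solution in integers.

gcd(5544, 16) = 8.
gcd(8, 2611) = 1.
1 divides 31, so integer solutions exist.

yes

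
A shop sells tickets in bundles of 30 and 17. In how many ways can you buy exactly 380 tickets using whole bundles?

Need nonnegative integers with 30j + 17k = 380.
gcd(30, 17) = 1, and 30·(4) + 17·(-7) = 1.
So (j₀, k₀) = (1520, -2660); general j = 1520 + 17t, k = -2660 - 30t.
j ≥ 0 ⇒ t ≥ -89; k ≥ 0 ⇒ t ≤ -89. That's 1 value of t.

1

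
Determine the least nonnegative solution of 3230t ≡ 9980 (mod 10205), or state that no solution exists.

gcd(10205, 3230):
  10205 = 3*3230 + 515
  3230 = 6*515 + 140
  515 = 3*140 + 95
  140 = 1*95 + 45
  95 = 2*45 + 5
  45 = 9*5
so gcd(10205, 3230) = 5.
5 divides 9980, so solutions exist.
Back-substitute for Bézout coefficients:
  5 = 95 - 2*45
  ... = 3230*(-218) + 10205*(69)
So 3230*(-218) ≡ 5 (mod 10205); multiply by 1996: t ≡ -435128 (mod 2041).
Smallest nonnegative: t = -435128 mod 2041 = 1646.

1646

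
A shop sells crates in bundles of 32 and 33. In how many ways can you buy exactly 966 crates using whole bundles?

Need nonnegative integers with 32j + 33k = 966.
gcd(32, 33) = 1, and 32·(-1) + 33·(1) = 1.
So (j₀, k₀) = (-966, 966); general j = -966 + 33t, k = 966 - 32t.
j ≥ 0 ⇒ t ≥ 30; k ≥ 0 ⇒ t ≤ 30. That's 1 value of t.

1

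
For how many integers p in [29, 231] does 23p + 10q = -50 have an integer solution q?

21

gcd(23, 10):
  23 = 2·10 + 3
  10 = 3·3 + 1
  3 = 3·1
so gcd(23, 10) = 1.
Back-substitute for Bézout coefficients:
  1 = 10 - 3·3
  ... = 23·(-3) + 10·(7)
Scale by -50: particular solution (150, -350); reduce p mod 10: (0, -5).
General solution: p = 0 + 10t, q = -5 - 23t for integer t.
29 ≤ 0 + 10t ≤ 231 gives t ∈ [3, 23], which is 21 values.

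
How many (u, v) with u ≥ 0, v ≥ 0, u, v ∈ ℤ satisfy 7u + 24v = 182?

gcd(24, 7):
  24 = 3*7 + 3
  7 = 2*3 + 1
  3 = 3*1
so gcd(24, 7) = 1.
Back-substitute for Bézout coefficients:
  1 = 7 - 2*3
  ... = 7*(7) + 24*(-2)
Scale by 182: one solution is (1274, -364). Reduce u mod 24: (2, 7).
General: u = 2 + 24t, v = 7 - 7t.
u ≥ 0 ⇒ t ≥ 0; v ≥ 0 ⇒ t ≤ 1. So t ∈ [0, 1]: 2 solutions.

2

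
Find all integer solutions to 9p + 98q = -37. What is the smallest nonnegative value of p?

gcd(98, 9):
  98 = 10·9 + 8
  9 = 1·8 + 1
  8 = 8·1
so gcd(98, 9) = 1.
1 divides -37, so solutions exist.
Back-substitute for Bézout coefficients:
  1 = 9 - 1·8
  ... = 9·(11) + 98·(-1)
Scale by -37/1 = -37: (p₀, q₀) = (-407, 37).
General solution: p = -407 + 98t, q = 37 - 9t for integer t.
p ≥ 0: smallest is -407 mod 98 = 83 (at t = 5), with q = -8.

83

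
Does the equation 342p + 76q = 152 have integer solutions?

yes

gcd(342, 76) = 38  (342 = 4*76 + 38, 76 = 2*38).
38 divides 152, so integer solutions exist.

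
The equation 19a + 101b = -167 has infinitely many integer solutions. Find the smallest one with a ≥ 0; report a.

55

gcd(101, 19):
  101 = 5×19 + 6
  19 = 3×6 + 1
  6 = 6×1
so gcd(101, 19) = 1.
1 divides -167, so solutions exist.
Back-substitute for Bézout coefficients:
  1 = 19 - 3×6
  ... = 19×(16) + 101×(-3)
Scale by -167/1 = -167: (a₀, b₀) = (-2672, 501).
General solution: a = -2672 + 101t, b = 501 - 19t for integer t.
a ≥ 0: smallest is -2672 mod 101 = 55 (at t = 27), with b = -12.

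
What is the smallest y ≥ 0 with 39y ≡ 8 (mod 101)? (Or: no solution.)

52

gcd(101, 39) = 1.
1 divides 8, so solutions exist.
By Bézout, 39×(-44) + 101×(17) = 1.
So 39×(-44) ≡ 1 (mod 101); multiply by 8: y ≡ -352 (mod 101).
Smallest nonnegative: y = -352 mod 101 = 52.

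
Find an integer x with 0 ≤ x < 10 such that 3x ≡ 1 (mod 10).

7

gcd(10, 3) = 1  (10 = 3*3 + 1, 3 = 3*1).
Back-substituting, 3*(-3) + 10*(1) = 1.
So 3*-3 ≡ 1 (mod 10), and -3 mod 10 = 7.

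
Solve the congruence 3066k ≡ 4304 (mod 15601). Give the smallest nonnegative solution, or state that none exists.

266

gcd(15601, 3066):
  15601 = 5*3066 + 271
  3066 = 11*271 + 85
  271 = 3*85 + 16
  85 = 5*16 + 5
  16 = 3*5 + 1
  5 = 5*1
so gcd(15601, 3066) = 1.
1 divides 4304, so solutions exist.
Back-substitute for Bézout coefficients:
  1 = 16 - 3*5
  ... = 3066*(-2936) + 15601*(577)
So 3066*(-2936) ≡ 1 (mod 15601); multiply by 4304: k ≡ -12636544 (mod 15601).
Smallest nonnegative: k = -12636544 mod 15601 = 266.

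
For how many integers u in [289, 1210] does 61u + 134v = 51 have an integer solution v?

gcd(134, 61):
  134 = 2*61 + 12
  61 = 5*12 + 1
  12 = 12*1
so gcd(134, 61) = 1.
Back-substitute for Bézout coefficients:
  1 = 61 - 5*12
  ... = 61*(11) + 134*(-5)
Scale by 51: particular solution (561, -255); reduce u mod 134: (25, -11).
General solution: u = 25 + 134t, v = -11 - 61t for integer t.
289 ≤ 25 + 134t ≤ 1210 gives t ∈ [2, 8], which is 7 values.

7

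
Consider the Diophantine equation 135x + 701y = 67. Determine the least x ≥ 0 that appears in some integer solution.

68

gcd(701, 135) = 1  (701 = 5×135 + 26, 135 = 5×26 + 5, 26 = 5×5 + 1, 5 = 5×1).
1 divides 67, so solutions exist.
Back-substituting, 135×(-135) + 701×(26) = 1.
Scale by 67/1 = 67: (x₀, y₀) = (-9045, 1742).
General solution: x = -9045 + 701t, y = 1742 - 135t for integer t.
x ≥ 0: smallest is -9045 mod 701 = 68 (at t = 13), with y = -13.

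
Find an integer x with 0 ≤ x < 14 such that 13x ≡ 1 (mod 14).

13

gcd(14, 13) = 1  (14 = 1×13 + 1, 13 = 13×1).
Back-substituting, 13×(-1) + 14×(1) = 1.
So 13×-1 ≡ 1 (mod 14), and -1 mod 14 = 13.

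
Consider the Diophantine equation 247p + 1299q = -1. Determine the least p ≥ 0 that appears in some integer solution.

gcd(1299, 247) = 1  (1299 = 5*247 + 64, 247 = 3*64 + 55, 64 = 1*55 + 9, 55 = 6*9 + 1, 9 = 9*1).
1 divides -1, so solutions exist.
Back-substituting, 247*(142) + 1299*(-27) = 1.
Scale by -1/1 = -1: (p₀, q₀) = (-142, 27).
General solution: p = -142 + 1299t, q = 27 - 247t for integer t.
p ≥ 0: smallest is -142 mod 1299 = 1157 (at t = 1), with q = -220.

1157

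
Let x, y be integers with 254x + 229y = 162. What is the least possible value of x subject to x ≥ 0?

208

gcd(254, 229):
  254 = 1×229 + 25
  229 = 9×25 + 4
  25 = 6×4 + 1
  4 = 4×1
so gcd(254, 229) = 1.
1 divides 162, so solutions exist.
Back-substitute for Bézout coefficients:
  1 = 25 - 6×4
  ... = 254×(55) + 229×(-61)
Scale by 162/1 = 162: (x₀, y₀) = (8910, -9882).
General solution: x = 8910 + 229t, y = -9882 - 254t for integer t.
x ≥ 0: smallest is 8910 mod 229 = 208 (at t = -38), with y = -230.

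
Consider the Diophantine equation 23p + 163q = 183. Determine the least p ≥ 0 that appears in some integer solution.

93

gcd(163, 23):
  163 = 7·23 + 2
  23 = 11·2 + 1
  2 = 2·1
so gcd(163, 23) = 1.
1 divides 183, so solutions exist.
Back-substitute for Bézout coefficients:
  1 = 23 - 11·2
  ... = 23·(78) + 163·(-11)
Scale by 183/1 = 183: (p₀, q₀) = (14274, -2013).
General solution: p = 14274 + 163t, q = -2013 - 23t for integer t.
p ≥ 0: smallest is 14274 mod 163 = 93 (at t = -87), with q = -12.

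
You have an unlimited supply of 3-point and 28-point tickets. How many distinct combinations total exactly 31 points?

1

Need nonnegative integers with 3j + 28k = 31.
gcd(3, 28) = 1, and 3·(-9) + 28·(1) = 1.
So (j₀, k₀) = (-279, 31); general j = -279 + 28t, k = 31 - 3t.
j ≥ 0 ⇒ t ≥ 10; k ≥ 0 ⇒ t ≤ 10. That's 1 value of t.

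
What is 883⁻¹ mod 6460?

2107

gcd(6460, 883) = 1.
By Bézout, 883·(2107) + 6460·(-288) = 1.
So 883·2107 ≡ 1 (mod 6460), and 2107 mod 6460 = 2107.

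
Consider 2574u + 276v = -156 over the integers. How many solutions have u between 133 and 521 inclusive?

8

gcd(2574, 276) = 6.
By Bézout, 2574×(-3) + 276×(28) = 6.
Particular solution: (32, -299).
General solution: u = 32 + 46t, v = -299 - 429t for integer t.
133 ≤ 32 + 46t ≤ 521 gives t ∈ [3, 10], which is 8 values.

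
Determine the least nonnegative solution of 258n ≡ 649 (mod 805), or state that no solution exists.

93

gcd(805, 258) = 1  (805 = 3×258 + 31, 258 = 8×31 + 10, 31 = 3×10 + 1, 10 = 10×1).
1 divides 649, so solutions exist.
Back-substituting, 258×(-78) + 805×(25) = 1.
So 258×(-78) ≡ 1 (mod 805); multiply by 649: n ≡ -50622 (mod 805).
Smallest nonnegative: n = -50622 mod 805 = 93.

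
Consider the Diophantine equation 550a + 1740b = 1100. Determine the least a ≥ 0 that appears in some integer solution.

2

gcd(1740, 550) = 10.
10 divides 1100, so solutions exist.
By Bézout, 550·(19) + 1740·(-6) = 10.
Scale by 1100/10 = 110: (a₀, b₀) = (2090, -660).
General solution: a = 2090 + 174t, b = -660 - 55t for integer t.
a ≥ 0: smallest is 2090 mod 174 = 2 (at t = -12), with b = 0.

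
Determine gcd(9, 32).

gcd(32, 9):
  32 = 3×9 + 5
  9 = 1×5 + 4
  5 = 1×4 + 1
  4 = 4×1
so gcd(32, 9) = 1.

1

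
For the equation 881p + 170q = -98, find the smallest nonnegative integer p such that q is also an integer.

112

gcd(881, 170):
  881 = 5·170 + 31
  170 = 5·31 + 15
  31 = 2·15 + 1
  15 = 15·1
so gcd(881, 170) = 1.
1 divides -98, so solutions exist.
Back-substitute for Bézout coefficients:
  1 = 31 - 2·15
  ... = 881·(11) + 170·(-57)
Scale by -98/1 = -98: (p₀, q₀) = (-1078, 5586).
General solution: p = -1078 + 170t, q = 5586 - 881t for integer t.
p ≥ 0: smallest is -1078 mod 170 = 112 (at t = 7), with q = -581.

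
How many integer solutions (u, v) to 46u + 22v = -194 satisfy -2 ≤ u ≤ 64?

gcd(46, 22):
  46 = 2×22 + 2
  22 = 11×2
so gcd(46, 22) = 2.
Back-substitute for Bézout coefficients:
  2 = 46 - 2×22
  ... = 46×(1) + 22×(-2)
Scale by -97: particular solution (-97, 194); reduce u mod 11: (2, -13).
General solution: u = 2 + 11t, v = -13 - 23t for integer t.
-2 ≤ 2 + 11t ≤ 64 gives t ∈ [0, 5], which is 6 values.

6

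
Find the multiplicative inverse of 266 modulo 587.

gcd(587, 266) = 1.
By Bézout, 266·(64) + 587·(-29) = 1.
So 266·64 ≡ 1 (mod 587), and 64 mod 587 = 64.

64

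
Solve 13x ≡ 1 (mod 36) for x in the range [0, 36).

gcd(36, 13) = 1  (36 = 2*13 + 10, 13 = 1*10 + 3, 10 = 3*3 + 1, 3 = 3*1).
Back-substituting, 13*(-11) + 36*(4) = 1.
So 13*-11 ≡ 1 (mod 36), and -11 mod 36 = 25.

25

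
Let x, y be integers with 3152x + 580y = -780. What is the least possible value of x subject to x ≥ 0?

gcd(3152, 580) = 4  (3152 = 5·580 + 252, 580 = 2·252 + 76, 252 = 3·76 + 24, 76 = 3·24 + 4, 24 = 6·4).
4 divides -780, so solutions exist.
Back-substituting, 3152·(-23) + 580·(125) = 4.
Scale by -780/4 = -195: (x₀, y₀) = (4485, -24375).
General solution: x = 4485 + 145t, y = -24375 - 788t for integer t.
x ≥ 0: smallest is 4485 mod 145 = 135 (at t = -30), with y = -735.

135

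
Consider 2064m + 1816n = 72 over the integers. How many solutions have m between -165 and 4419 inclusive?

20

gcd(2064, 1816):
  2064 = 1*1816 + 248
  1816 = 7*248 + 80
  248 = 3*80 + 8
  80 = 10*8
so gcd(2064, 1816) = 8.
Back-substitute for Bézout coefficients:
  8 = 248 - 3*80
  ... = 2064*(22) + 1816*(-25)
Scale by 9: particular solution (198, -225); reduce m mod 227: (198, -225).
General solution: m = 198 + 227t, n = -225 - 258t for integer t.
-165 ≤ 198 + 227t ≤ 4419 gives t ∈ [-1, 18], which is 20 values.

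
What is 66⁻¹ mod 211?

16

gcd(211, 66) = 1.
By Bézout, 66·(16) + 211·(-5) = 1.
So 66·16 ≡ 1 (mod 211), and 16 mod 211 = 16.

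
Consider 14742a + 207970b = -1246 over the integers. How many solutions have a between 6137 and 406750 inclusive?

gcd(207970, 14742) = 14.
By Bézout, 14742*(2892) + 207970*(-205) = 14.
Particular solution: (10002, -709).
General solution: a = 10002 + 14855t, b = -709 - 1053t for integer t.
6137 ≤ 10002 + 14855t ≤ 406750 gives t ∈ [0, 26], which is 27 values.

27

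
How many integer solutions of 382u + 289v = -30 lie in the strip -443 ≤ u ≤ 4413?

gcd(382, 289):
  382 = 1×289 + 93
  289 = 3×93 + 10
  93 = 9×10 + 3
  10 = 3×3 + 1
  3 = 3×1
so gcd(382, 289) = 1.
Back-substitute for Bézout coefficients:
  1 = 10 - 3×3
  ... = 382×(-87) + 289×(115)
Scale by -30: particular solution (2610, -3450); reduce u mod 289: (9, -12).
General solution: u = 9 + 289t, v = -12 - 382t for integer t.
-443 ≤ 9 + 289t ≤ 4413 gives t ∈ [-1, 15], which is 17 values.

17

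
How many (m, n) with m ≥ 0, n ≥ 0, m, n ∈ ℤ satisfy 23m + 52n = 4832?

gcd(52, 23) = 1.
By Bézout, 23*(-9) + 52*(4) = 1.
One solution: (36, 77).
General: m = 36 + 52t, n = 77 - 23t.
m ≥ 0 ⇒ t ≥ 0; n ≥ 0 ⇒ t ≤ 3. So t ∈ [0, 3]: 4 solutions.

4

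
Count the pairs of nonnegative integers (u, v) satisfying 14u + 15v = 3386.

gcd(15, 14) = 1  (15 = 1·14 + 1, 14 = 14·1).
Back-substituting, 14·(-1) + 15·(1) = 1.
Scale by 3386: one solution is (-3386, 3386). Reduce u mod 15: (4, 222).
General: u = 4 + 15t, v = 222 - 14t.
u ≥ 0 ⇒ t ≥ 0; v ≥ 0 ⇒ t ≤ 15. So t ∈ [0, 15]: 16 solutions.

16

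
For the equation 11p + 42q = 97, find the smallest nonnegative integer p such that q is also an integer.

gcd(42, 11) = 1.
1 divides 97, so solutions exist.
By Bézout, 11·(-19) + 42·(5) = 1.
Scale by 97/1 = 97: (p₀, q₀) = (-1843, 485).
General solution: p = -1843 + 42t, q = 485 - 11t for integer t.
p ≥ 0: smallest is -1843 mod 42 = 5 (at t = 44), with q = 1.

5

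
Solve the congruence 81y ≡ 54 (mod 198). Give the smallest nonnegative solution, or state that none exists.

gcd(198, 81):
  198 = 2*81 + 36
  81 = 2*36 + 9
  36 = 4*9
so gcd(198, 81) = 9.
9 divides 54, so solutions exist.
Back-substitute for Bézout coefficients:
  9 = 81 - 2*36
  ... = 81*(5) + 198*(-2)
So 81*(5) ≡ 9 (mod 198); multiply by 6: y ≡ 30 (mod 22).
Smallest nonnegative: y = 30 mod 22 = 8.

8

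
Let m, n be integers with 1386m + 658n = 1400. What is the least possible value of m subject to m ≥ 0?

20

gcd(1386, 658) = 14  (1386 = 2·658 + 70, 658 = 9·70 + 28, 70 = 2·28 + 14, 28 = 2·14).
14 divides 1400, so solutions exist.
Back-substituting, 1386·(19) + 658·(-40) = 14.
Scale by 1400/14 = 100: (m₀, n₀) = (1900, -4000).
General solution: m = 1900 + 47t, n = -4000 - 99t for integer t.
m ≥ 0: smallest is 1900 mod 47 = 20 (at t = -40), with n = -40.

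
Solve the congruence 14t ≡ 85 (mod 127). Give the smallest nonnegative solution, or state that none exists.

124

gcd(127, 14) = 1.
1 divides 85, so solutions exist.
By Bézout, 14×(-9) + 127×(1) = 1.
So 14×(-9) ≡ 1 (mod 127); multiply by 85: t ≡ -765 (mod 127).
Smallest nonnegative: t = -765 mod 127 = 124.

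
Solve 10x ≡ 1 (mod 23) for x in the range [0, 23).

7

gcd(23, 10) = 1.
By Bézout, 10·(7) + 23·(-3) = 1.
So 10·7 ≡ 1 (mod 23), and 7 mod 23 = 7.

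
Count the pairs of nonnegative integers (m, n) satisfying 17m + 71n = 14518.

gcd(71, 17) = 1.
By Bézout, 17·(-25) + 71·(6) = 1.
One solution: (2, 204).
General: m = 2 + 71t, n = 204 - 17t.
m ≥ 0 ⇒ t ≥ 0; n ≥ 0 ⇒ t ≤ 12. So t ∈ [0, 12]: 13 solutions.

13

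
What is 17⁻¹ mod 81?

62

gcd(81, 17):
  81 = 4×17 + 13
  17 = 1×13 + 4
  13 = 3×4 + 1
  4 = 4×1
so gcd(81, 17) = 1.
Back-substitute for Bézout coefficients:
  1 = 13 - 3×4
  ... = 17×(-19) + 81×(4)
So 17×-19 ≡ 1 (mod 81), and -19 mod 81 = 62.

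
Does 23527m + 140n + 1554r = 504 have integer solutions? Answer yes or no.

yes

gcd(23527, 140) = 7  (23527 = 168·140 + 7, 140 = 20·7).
gcd(7, 1554) = 7.
7 divides 504, so integer solutions exist.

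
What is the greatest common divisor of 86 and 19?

1

gcd(86, 19):
  86 = 4·19 + 10
  19 = 1·10 + 9
  10 = 1·9 + 1
  9 = 9·1
so gcd(86, 19) = 1.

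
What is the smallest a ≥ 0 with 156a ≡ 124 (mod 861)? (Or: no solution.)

gcd(861, 156) = 3  (861 = 5·156 + 81, 156 = 1·81 + 75, 81 = 1·75 + 6, 75 = 12·6 + 3, 6 = 2·3).
3 does not divide 124, so the congruence has no solution.

no solution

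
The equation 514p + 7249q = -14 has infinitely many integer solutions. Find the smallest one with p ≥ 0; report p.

4654

gcd(7249, 514):
  7249 = 14×514 + 53
  514 = 9×53 + 37
  53 = 1×37 + 16
  37 = 2×16 + 5
  16 = 3×5 + 1
  5 = 5×1
so gcd(7249, 514) = 1.
1 divides -14, so solutions exist.
Back-substitute for Bézout coefficients:
  1 = 16 - 3×5
  ... = 514×(-1368) + 7249×(97)
Scale by -14/1 = -14: (p₀, q₀) = (19152, -1358).
General solution: p = 19152 + 7249t, q = -1358 - 514t for integer t.
p ≥ 0: smallest is 19152 mod 7249 = 4654 (at t = -2), with q = -330.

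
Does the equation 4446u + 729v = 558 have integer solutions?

gcd(4446, 729) = 9  (4446 = 6·729 + 72, 729 = 10·72 + 9, 72 = 8·9).
9 divides 558, so integer solutions exist.

yes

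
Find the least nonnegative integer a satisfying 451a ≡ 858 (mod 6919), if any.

gcd(6919, 451) = 11.
11 divides 858, so solutions exist.
By Bézout, 451×(-46) + 6919×(3) = 11.
So 451×(-46) ≡ 11 (mod 6919); multiply by 78: a ≡ -3588 (mod 629).
Smallest nonnegative: a = -3588 mod 629 = 186.

186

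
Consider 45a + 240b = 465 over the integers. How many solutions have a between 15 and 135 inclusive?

8

gcd(240, 45):
  240 = 5·45 + 15
  45 = 3·15
so gcd(240, 45) = 15.
Back-substitute for Bézout coefficients:
  15 = 240 - 5·45
  ... = 45·(-5) + 240·(1)
Scale by 31: particular solution (-155, 31); reduce a mod 16: (5, 1).
General solution: a = 5 + 16t, b = 1 - 3t for integer t.
15 ≤ 5 + 16t ≤ 135 gives t ∈ [1, 8], which is 8 values.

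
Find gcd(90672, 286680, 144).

24

gcd(286680, 90672):
  286680 = 3*90672 + 14664
  90672 = 6*14664 + 2688
  14664 = 5*2688 + 1224
  2688 = 2*1224 + 240
  1224 = 5*240 + 24
  240 = 10*24
so gcd(286680, 90672) = 24.
gcd(24, 144) = 24.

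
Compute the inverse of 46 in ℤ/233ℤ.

gcd(233, 46) = 1.
By Bézout, 46*(76) + 233*(-15) = 1.
So 46*76 ≡ 1 (mod 233), and 76 mod 233 = 76.

76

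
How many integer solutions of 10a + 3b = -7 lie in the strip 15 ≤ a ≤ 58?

14

gcd(10, 3) = 1.
By Bézout, 10*(1) + 3*(-3) = 1.
Particular solution: (2, -9).
General solution: a = 2 + 3t, b = -9 - 10t for integer t.
15 ≤ 2 + 3t ≤ 58 gives t ∈ [5, 18], which is 14 values.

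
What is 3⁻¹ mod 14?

5

gcd(14, 3) = 1.
By Bézout, 3*(5) + 14*(-1) = 1.
So 3*5 ≡ 1 (mod 14), and 5 mod 14 = 5.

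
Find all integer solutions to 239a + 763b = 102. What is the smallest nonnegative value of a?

690

gcd(763, 239) = 1  (763 = 3×239 + 46, 239 = 5×46 + 9, 46 = 5×9 + 1, 9 = 9×1).
1 divides 102, so solutions exist.
Back-substituting, 239×(-83) + 763×(26) = 1.
Scale by 102/1 = 102: (a₀, b₀) = (-8466, 2652).
General solution: a = -8466 + 763t, b = 2652 - 239t for integer t.
a ≥ 0: smallest is -8466 mod 763 = 690 (at t = 12), with b = -216.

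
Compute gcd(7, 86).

gcd(86, 7):
  86 = 12·7 + 2
  7 = 3·2 + 1
  2 = 2·1
so gcd(86, 7) = 1.

1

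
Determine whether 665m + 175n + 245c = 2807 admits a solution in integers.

gcd(665, 175):
  665 = 3×175 + 140
  175 = 1×140 + 35
  140 = 4×35
so gcd(665, 175) = 35.
gcd(35, 245) = 35.
35 does not divide 2807 (remainder 7), so no integer solutions.

no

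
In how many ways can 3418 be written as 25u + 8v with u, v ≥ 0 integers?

gcd(25, 8) = 1  (25 = 3·8 + 1, 8 = 8·1).
Back-substituting, 25·(1) + 8·(-3) = 1.
Scale by 3418: one solution is (3418, -10254). Reduce u mod 8: (2, 421).
General: u = 2 + 8t, v = 421 - 25t.
u ≥ 0 ⇒ t ≥ 0; v ≥ 0 ⇒ t ≤ 16. So t ∈ [0, 16]: 17 solutions.

17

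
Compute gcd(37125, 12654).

9

gcd(37125, 12654) = 9  (37125 = 2×12654 + 11817, 12654 = 1×11817 + 837, 11817 = 14×837 + 99, 837 = 8×99 + 45, 99 = 2×45 + 9, 45 = 5×9).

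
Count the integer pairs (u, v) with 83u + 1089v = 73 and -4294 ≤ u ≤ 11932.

gcd(1089, 83):
  1089 = 13×83 + 10
  83 = 8×10 + 3
  10 = 3×3 + 1
  3 = 3×1
so gcd(1089, 83) = 1.
Back-substitute for Bézout coefficients:
  1 = 10 - 3×3
  ... = 83×(-328) + 1089×(25)
Scale by 73: particular solution (-23944, 1825); reduce u mod 1089: (14, -1).
General solution: u = 14 + 1089t, v = -1 - 83t for integer t.
-4294 ≤ 14 + 1089t ≤ 11932 gives t ∈ [-3, 10], which is 14 values.

14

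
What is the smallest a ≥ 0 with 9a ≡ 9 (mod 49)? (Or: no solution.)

1

gcd(49, 9) = 1.
1 divides 9, so solutions exist.
By Bézout, 9×(11) + 49×(-2) = 1.
So 9×(11) ≡ 1 (mod 49); multiply by 9: a ≡ 99 (mod 49).
Smallest nonnegative: a = 99 mod 49 = 1.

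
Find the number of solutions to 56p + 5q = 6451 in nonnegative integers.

23

gcd(56, 5):
  56 = 11*5 + 1
  5 = 5*1
so gcd(56, 5) = 1.
Back-substitute for Bézout coefficients:
  1 = 56 - 11*5
  ... = 56*(1) + 5*(-11)
Scale by 6451: one solution is (6451, -70961). Reduce p mod 5: (1, 1279).
General: p = 1 + 5t, q = 1279 - 56t.
p ≥ 0 ⇒ t ≥ 0; q ≥ 0 ⇒ t ≤ 22. So t ∈ [0, 22]: 23 solutions.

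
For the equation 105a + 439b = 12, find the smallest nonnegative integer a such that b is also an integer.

gcd(439, 105) = 1.
1 divides 12, so solutions exist.
By Bézout, 105×(46) + 439×(-11) = 1.
Scale by 12/1 = 12: (a₀, b₀) = (552, -132).
General solution: a = 552 + 439t, b = -132 - 105t for integer t.
a ≥ 0: smallest is 552 mod 439 = 113 (at t = -1), with b = -27.

113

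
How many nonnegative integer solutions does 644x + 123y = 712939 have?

9

gcd(644, 123) = 1  (644 = 5·123 + 29, 123 = 4·29 + 7, 29 = 4·7 + 1, 7 = 7·1).
Back-substituting, 644·(17) + 123·(-89) = 1.
Scale by 712939: one solution is (12119963, -63451571). Reduce x mod 123: (35, 5613).
General: x = 35 + 123t, y = 5613 - 644t.
x ≥ 0 ⇒ t ≥ 0; y ≥ 0 ⇒ t ≤ 8. So t ∈ [0, 8]: 9 solutions.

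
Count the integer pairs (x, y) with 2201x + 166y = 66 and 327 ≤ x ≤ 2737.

15

gcd(2201, 166) = 1  (2201 = 13·166 + 43, 166 = 3·43 + 37, 43 = 1·37 + 6, 37 = 6·6 + 1, 6 = 6·1).
Back-substituting, 2201·(-27) + 166·(358) = 1.
Scale by 66: particular solution (-1782, 23628); reduce x mod 166: (44, -583).
General solution: x = 44 + 166t, y = -583 - 2201t for integer t.
327 ≤ 44 + 166t ≤ 2737 gives t ∈ [2, 16], which is 15 values.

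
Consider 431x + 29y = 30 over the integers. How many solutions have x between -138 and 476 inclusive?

22

gcd(431, 29):
  431 = 14*29 + 25
  29 = 1*25 + 4
  25 = 6*4 + 1
  4 = 4*1
so gcd(431, 29) = 1.
Back-substitute for Bézout coefficients:
  1 = 25 - 6*4
  ... = 431*(7) + 29*(-104)
Scale by 30: particular solution (210, -3120); reduce x mod 29: (7, -103).
General solution: x = 7 + 29t, y = -103 - 431t for integer t.
-138 ≤ 7 + 29t ≤ 476 gives t ∈ [-5, 16], which is 22 values.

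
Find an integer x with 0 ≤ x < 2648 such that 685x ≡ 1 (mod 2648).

2389

gcd(2648, 685) = 1.
By Bézout, 685*(-259) + 2648*(67) = 1.
So 685*-259 ≡ 1 (mod 2648), and -259 mod 2648 = 2389.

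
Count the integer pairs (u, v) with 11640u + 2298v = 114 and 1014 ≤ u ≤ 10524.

25

gcd(11640, 2298):
  11640 = 5*2298 + 150
  2298 = 15*150 + 48
  150 = 3*48 + 6
  48 = 8*6
so gcd(11640, 2298) = 6.
Back-substitute for Bézout coefficients:
  6 = 150 - 3*48
  ... = 11640*(46) + 2298*(-233)
Scale by 19: particular solution (874, -4427); reduce u mod 383: (108, -547).
General solution: u = 108 + 383t, v = -547 - 1940t for integer t.
1014 ≤ 108 + 383t ≤ 10524 gives t ∈ [3, 27], which is 25 values.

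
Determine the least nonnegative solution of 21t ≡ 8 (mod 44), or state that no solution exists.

gcd(44, 21) = 1.
1 divides 8, so solutions exist.
By Bézout, 21×(21) + 44×(-10) = 1.
So 21×(21) ≡ 1 (mod 44); multiply by 8: t ≡ 168 (mod 44).
Smallest nonnegative: t = 168 mod 44 = 36.

36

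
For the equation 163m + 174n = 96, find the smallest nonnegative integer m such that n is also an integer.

102

gcd(174, 163):
  174 = 1·163 + 11
  163 = 14·11 + 9
  11 = 1·9 + 2
  9 = 4·2 + 1
  2 = 2·1
so gcd(174, 163) = 1.
1 divides 96, so solutions exist.
Back-substitute for Bézout coefficients:
  1 = 9 - 4·2
  ... = 163·(79) + 174·(-74)
Scale by 96/1 = 96: (m₀, n₀) = (7584, -7104).
General solution: m = 7584 + 174t, n = -7104 - 163t for integer t.
m ≥ 0: smallest is 7584 mod 174 = 102 (at t = -43), with n = -95.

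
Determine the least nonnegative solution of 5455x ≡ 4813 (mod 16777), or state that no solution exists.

250

gcd(16777, 5455) = 1  (16777 = 3×5455 + 412, 5455 = 13×412 + 99, 412 = 4×99 + 16, 99 = 6×16 + 3, 16 = 5×3 + 1, 3 = 3×1).
1 divides 4813, so solutions exist.
Back-substituting, 5455×(-5253) + 16777×(1708) = 1.
So 5455×(-5253) ≡ 1 (mod 16777); multiply by 4813: x ≡ -25282689 (mod 16777).
Smallest nonnegative: x = -25282689 mod 16777 = 250.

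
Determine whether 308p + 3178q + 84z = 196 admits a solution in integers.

yes

gcd(3178, 308) = 14.
gcd(14, 84) = 14.
14 divides 196, so integer solutions exist.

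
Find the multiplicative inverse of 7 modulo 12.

7

gcd(12, 7) = 1  (12 = 1·7 + 5, 7 = 1·5 + 2, 5 = 2·2 + 1, 2 = 2·1).
Back-substituting, 7·(-5) + 12·(3) = 1.
So 7·-5 ≡ 1 (mod 12), and -5 mod 12 = 7.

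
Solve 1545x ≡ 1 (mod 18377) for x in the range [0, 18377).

gcd(18377, 1545):
  18377 = 11×1545 + 1382
  1545 = 1×1382 + 163
  1382 = 8×163 + 78
  163 = 2×78 + 7
  78 = 11×7 + 1
  7 = 7×1
so gcd(18377, 1545) = 1.
Back-substitute for Bézout coefficients:
  1 = 78 - 11×7
  ... = 1545×(-2593) + 18377×(218)
So 1545×-2593 ≡ 1 (mod 18377), and -2593 mod 18377 = 15784.

15784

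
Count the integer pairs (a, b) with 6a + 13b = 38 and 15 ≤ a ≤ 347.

26

gcd(13, 6) = 1.
By Bézout, 6*(-2) + 13*(1) = 1.
Particular solution: (2, 2).
General solution: a = 2 + 13t, b = 2 - 6t for integer t.
15 ≤ 2 + 13t ≤ 347 gives t ∈ [1, 26], which is 26 values.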